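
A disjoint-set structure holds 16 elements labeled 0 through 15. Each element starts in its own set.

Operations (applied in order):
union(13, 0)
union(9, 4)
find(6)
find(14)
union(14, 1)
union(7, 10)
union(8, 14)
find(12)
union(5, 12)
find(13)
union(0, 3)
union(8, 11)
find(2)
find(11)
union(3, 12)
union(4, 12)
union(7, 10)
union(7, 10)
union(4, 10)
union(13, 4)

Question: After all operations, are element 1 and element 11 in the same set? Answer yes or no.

Step 1: union(13, 0) -> merged; set of 13 now {0, 13}
Step 2: union(9, 4) -> merged; set of 9 now {4, 9}
Step 3: find(6) -> no change; set of 6 is {6}
Step 4: find(14) -> no change; set of 14 is {14}
Step 5: union(14, 1) -> merged; set of 14 now {1, 14}
Step 6: union(7, 10) -> merged; set of 7 now {7, 10}
Step 7: union(8, 14) -> merged; set of 8 now {1, 8, 14}
Step 8: find(12) -> no change; set of 12 is {12}
Step 9: union(5, 12) -> merged; set of 5 now {5, 12}
Step 10: find(13) -> no change; set of 13 is {0, 13}
Step 11: union(0, 3) -> merged; set of 0 now {0, 3, 13}
Step 12: union(8, 11) -> merged; set of 8 now {1, 8, 11, 14}
Step 13: find(2) -> no change; set of 2 is {2}
Step 14: find(11) -> no change; set of 11 is {1, 8, 11, 14}
Step 15: union(3, 12) -> merged; set of 3 now {0, 3, 5, 12, 13}
Step 16: union(4, 12) -> merged; set of 4 now {0, 3, 4, 5, 9, 12, 13}
Step 17: union(7, 10) -> already same set; set of 7 now {7, 10}
Step 18: union(7, 10) -> already same set; set of 7 now {7, 10}
Step 19: union(4, 10) -> merged; set of 4 now {0, 3, 4, 5, 7, 9, 10, 12, 13}
Step 20: union(13, 4) -> already same set; set of 13 now {0, 3, 4, 5, 7, 9, 10, 12, 13}
Set of 1: {1, 8, 11, 14}; 11 is a member.

Answer: yes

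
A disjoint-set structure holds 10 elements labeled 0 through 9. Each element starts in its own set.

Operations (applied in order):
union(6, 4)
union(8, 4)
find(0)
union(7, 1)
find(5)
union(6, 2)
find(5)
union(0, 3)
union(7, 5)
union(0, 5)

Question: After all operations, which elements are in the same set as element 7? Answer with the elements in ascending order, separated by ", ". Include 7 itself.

Answer: 0, 1, 3, 5, 7

Derivation:
Step 1: union(6, 4) -> merged; set of 6 now {4, 6}
Step 2: union(8, 4) -> merged; set of 8 now {4, 6, 8}
Step 3: find(0) -> no change; set of 0 is {0}
Step 4: union(7, 1) -> merged; set of 7 now {1, 7}
Step 5: find(5) -> no change; set of 5 is {5}
Step 6: union(6, 2) -> merged; set of 6 now {2, 4, 6, 8}
Step 7: find(5) -> no change; set of 5 is {5}
Step 8: union(0, 3) -> merged; set of 0 now {0, 3}
Step 9: union(7, 5) -> merged; set of 7 now {1, 5, 7}
Step 10: union(0, 5) -> merged; set of 0 now {0, 1, 3, 5, 7}
Component of 7: {0, 1, 3, 5, 7}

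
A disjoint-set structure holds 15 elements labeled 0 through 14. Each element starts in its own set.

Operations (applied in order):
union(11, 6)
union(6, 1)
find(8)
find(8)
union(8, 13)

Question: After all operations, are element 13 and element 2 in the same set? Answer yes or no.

Step 1: union(11, 6) -> merged; set of 11 now {6, 11}
Step 2: union(6, 1) -> merged; set of 6 now {1, 6, 11}
Step 3: find(8) -> no change; set of 8 is {8}
Step 4: find(8) -> no change; set of 8 is {8}
Step 5: union(8, 13) -> merged; set of 8 now {8, 13}
Set of 13: {8, 13}; 2 is not a member.

Answer: no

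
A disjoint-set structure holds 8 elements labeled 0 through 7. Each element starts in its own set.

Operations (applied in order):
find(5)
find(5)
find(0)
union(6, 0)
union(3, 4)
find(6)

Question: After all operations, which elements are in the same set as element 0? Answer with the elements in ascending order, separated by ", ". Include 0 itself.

Step 1: find(5) -> no change; set of 5 is {5}
Step 2: find(5) -> no change; set of 5 is {5}
Step 3: find(0) -> no change; set of 0 is {0}
Step 4: union(6, 0) -> merged; set of 6 now {0, 6}
Step 5: union(3, 4) -> merged; set of 3 now {3, 4}
Step 6: find(6) -> no change; set of 6 is {0, 6}
Component of 0: {0, 6}

Answer: 0, 6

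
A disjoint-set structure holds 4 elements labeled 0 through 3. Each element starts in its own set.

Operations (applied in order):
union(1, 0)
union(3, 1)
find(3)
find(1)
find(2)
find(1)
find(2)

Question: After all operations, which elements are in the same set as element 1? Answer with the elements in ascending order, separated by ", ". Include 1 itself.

Answer: 0, 1, 3

Derivation:
Step 1: union(1, 0) -> merged; set of 1 now {0, 1}
Step 2: union(3, 1) -> merged; set of 3 now {0, 1, 3}
Step 3: find(3) -> no change; set of 3 is {0, 1, 3}
Step 4: find(1) -> no change; set of 1 is {0, 1, 3}
Step 5: find(2) -> no change; set of 2 is {2}
Step 6: find(1) -> no change; set of 1 is {0, 1, 3}
Step 7: find(2) -> no change; set of 2 is {2}
Component of 1: {0, 1, 3}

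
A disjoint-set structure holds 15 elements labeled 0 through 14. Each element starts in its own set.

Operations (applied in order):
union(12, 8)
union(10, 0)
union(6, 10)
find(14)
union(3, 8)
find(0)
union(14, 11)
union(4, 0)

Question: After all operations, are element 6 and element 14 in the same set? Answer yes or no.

Step 1: union(12, 8) -> merged; set of 12 now {8, 12}
Step 2: union(10, 0) -> merged; set of 10 now {0, 10}
Step 3: union(6, 10) -> merged; set of 6 now {0, 6, 10}
Step 4: find(14) -> no change; set of 14 is {14}
Step 5: union(3, 8) -> merged; set of 3 now {3, 8, 12}
Step 6: find(0) -> no change; set of 0 is {0, 6, 10}
Step 7: union(14, 11) -> merged; set of 14 now {11, 14}
Step 8: union(4, 0) -> merged; set of 4 now {0, 4, 6, 10}
Set of 6: {0, 4, 6, 10}; 14 is not a member.

Answer: no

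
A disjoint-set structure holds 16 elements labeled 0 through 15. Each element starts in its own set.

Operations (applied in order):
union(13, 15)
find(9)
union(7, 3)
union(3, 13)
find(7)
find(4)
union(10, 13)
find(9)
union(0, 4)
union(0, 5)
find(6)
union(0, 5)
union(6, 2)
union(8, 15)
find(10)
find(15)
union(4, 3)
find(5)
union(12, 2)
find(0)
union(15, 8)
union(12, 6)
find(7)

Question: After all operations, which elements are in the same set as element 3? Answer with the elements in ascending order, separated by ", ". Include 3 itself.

Answer: 0, 3, 4, 5, 7, 8, 10, 13, 15

Derivation:
Step 1: union(13, 15) -> merged; set of 13 now {13, 15}
Step 2: find(9) -> no change; set of 9 is {9}
Step 3: union(7, 3) -> merged; set of 7 now {3, 7}
Step 4: union(3, 13) -> merged; set of 3 now {3, 7, 13, 15}
Step 5: find(7) -> no change; set of 7 is {3, 7, 13, 15}
Step 6: find(4) -> no change; set of 4 is {4}
Step 7: union(10, 13) -> merged; set of 10 now {3, 7, 10, 13, 15}
Step 8: find(9) -> no change; set of 9 is {9}
Step 9: union(0, 4) -> merged; set of 0 now {0, 4}
Step 10: union(0, 5) -> merged; set of 0 now {0, 4, 5}
Step 11: find(6) -> no change; set of 6 is {6}
Step 12: union(0, 5) -> already same set; set of 0 now {0, 4, 5}
Step 13: union(6, 2) -> merged; set of 6 now {2, 6}
Step 14: union(8, 15) -> merged; set of 8 now {3, 7, 8, 10, 13, 15}
Step 15: find(10) -> no change; set of 10 is {3, 7, 8, 10, 13, 15}
Step 16: find(15) -> no change; set of 15 is {3, 7, 8, 10, 13, 15}
Step 17: union(4, 3) -> merged; set of 4 now {0, 3, 4, 5, 7, 8, 10, 13, 15}
Step 18: find(5) -> no change; set of 5 is {0, 3, 4, 5, 7, 8, 10, 13, 15}
Step 19: union(12, 2) -> merged; set of 12 now {2, 6, 12}
Step 20: find(0) -> no change; set of 0 is {0, 3, 4, 5, 7, 8, 10, 13, 15}
Step 21: union(15, 8) -> already same set; set of 15 now {0, 3, 4, 5, 7, 8, 10, 13, 15}
Step 22: union(12, 6) -> already same set; set of 12 now {2, 6, 12}
Step 23: find(7) -> no change; set of 7 is {0, 3, 4, 5, 7, 8, 10, 13, 15}
Component of 3: {0, 3, 4, 5, 7, 8, 10, 13, 15}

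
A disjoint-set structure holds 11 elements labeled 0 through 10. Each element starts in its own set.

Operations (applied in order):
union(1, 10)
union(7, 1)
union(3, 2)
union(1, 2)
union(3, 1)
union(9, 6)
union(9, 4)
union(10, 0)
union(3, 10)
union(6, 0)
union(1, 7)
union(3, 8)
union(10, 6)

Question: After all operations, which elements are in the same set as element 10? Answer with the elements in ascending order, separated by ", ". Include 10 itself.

Answer: 0, 1, 2, 3, 4, 6, 7, 8, 9, 10

Derivation:
Step 1: union(1, 10) -> merged; set of 1 now {1, 10}
Step 2: union(7, 1) -> merged; set of 7 now {1, 7, 10}
Step 3: union(3, 2) -> merged; set of 3 now {2, 3}
Step 4: union(1, 2) -> merged; set of 1 now {1, 2, 3, 7, 10}
Step 5: union(3, 1) -> already same set; set of 3 now {1, 2, 3, 7, 10}
Step 6: union(9, 6) -> merged; set of 9 now {6, 9}
Step 7: union(9, 4) -> merged; set of 9 now {4, 6, 9}
Step 8: union(10, 0) -> merged; set of 10 now {0, 1, 2, 3, 7, 10}
Step 9: union(3, 10) -> already same set; set of 3 now {0, 1, 2, 3, 7, 10}
Step 10: union(6, 0) -> merged; set of 6 now {0, 1, 2, 3, 4, 6, 7, 9, 10}
Step 11: union(1, 7) -> already same set; set of 1 now {0, 1, 2, 3, 4, 6, 7, 9, 10}
Step 12: union(3, 8) -> merged; set of 3 now {0, 1, 2, 3, 4, 6, 7, 8, 9, 10}
Step 13: union(10, 6) -> already same set; set of 10 now {0, 1, 2, 3, 4, 6, 7, 8, 9, 10}
Component of 10: {0, 1, 2, 3, 4, 6, 7, 8, 9, 10}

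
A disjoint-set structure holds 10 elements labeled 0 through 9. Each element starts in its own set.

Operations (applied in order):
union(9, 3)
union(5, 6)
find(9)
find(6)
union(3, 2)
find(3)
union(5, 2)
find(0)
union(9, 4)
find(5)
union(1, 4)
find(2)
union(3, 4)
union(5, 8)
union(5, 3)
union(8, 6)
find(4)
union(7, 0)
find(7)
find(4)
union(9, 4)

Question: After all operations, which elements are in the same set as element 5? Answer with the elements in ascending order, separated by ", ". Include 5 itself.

Step 1: union(9, 3) -> merged; set of 9 now {3, 9}
Step 2: union(5, 6) -> merged; set of 5 now {5, 6}
Step 3: find(9) -> no change; set of 9 is {3, 9}
Step 4: find(6) -> no change; set of 6 is {5, 6}
Step 5: union(3, 2) -> merged; set of 3 now {2, 3, 9}
Step 6: find(3) -> no change; set of 3 is {2, 3, 9}
Step 7: union(5, 2) -> merged; set of 5 now {2, 3, 5, 6, 9}
Step 8: find(0) -> no change; set of 0 is {0}
Step 9: union(9, 4) -> merged; set of 9 now {2, 3, 4, 5, 6, 9}
Step 10: find(5) -> no change; set of 5 is {2, 3, 4, 5, 6, 9}
Step 11: union(1, 4) -> merged; set of 1 now {1, 2, 3, 4, 5, 6, 9}
Step 12: find(2) -> no change; set of 2 is {1, 2, 3, 4, 5, 6, 9}
Step 13: union(3, 4) -> already same set; set of 3 now {1, 2, 3, 4, 5, 6, 9}
Step 14: union(5, 8) -> merged; set of 5 now {1, 2, 3, 4, 5, 6, 8, 9}
Step 15: union(5, 3) -> already same set; set of 5 now {1, 2, 3, 4, 5, 6, 8, 9}
Step 16: union(8, 6) -> already same set; set of 8 now {1, 2, 3, 4, 5, 6, 8, 9}
Step 17: find(4) -> no change; set of 4 is {1, 2, 3, 4, 5, 6, 8, 9}
Step 18: union(7, 0) -> merged; set of 7 now {0, 7}
Step 19: find(7) -> no change; set of 7 is {0, 7}
Step 20: find(4) -> no change; set of 4 is {1, 2, 3, 4, 5, 6, 8, 9}
Step 21: union(9, 4) -> already same set; set of 9 now {1, 2, 3, 4, 5, 6, 8, 9}
Component of 5: {1, 2, 3, 4, 5, 6, 8, 9}

Answer: 1, 2, 3, 4, 5, 6, 8, 9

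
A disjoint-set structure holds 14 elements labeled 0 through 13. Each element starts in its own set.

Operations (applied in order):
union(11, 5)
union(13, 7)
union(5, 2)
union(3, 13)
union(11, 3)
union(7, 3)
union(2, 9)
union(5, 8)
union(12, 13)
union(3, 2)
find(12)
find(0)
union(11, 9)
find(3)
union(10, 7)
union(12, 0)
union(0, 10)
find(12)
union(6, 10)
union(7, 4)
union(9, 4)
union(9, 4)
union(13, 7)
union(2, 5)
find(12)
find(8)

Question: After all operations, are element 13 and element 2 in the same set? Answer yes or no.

Step 1: union(11, 5) -> merged; set of 11 now {5, 11}
Step 2: union(13, 7) -> merged; set of 13 now {7, 13}
Step 3: union(5, 2) -> merged; set of 5 now {2, 5, 11}
Step 4: union(3, 13) -> merged; set of 3 now {3, 7, 13}
Step 5: union(11, 3) -> merged; set of 11 now {2, 3, 5, 7, 11, 13}
Step 6: union(7, 3) -> already same set; set of 7 now {2, 3, 5, 7, 11, 13}
Step 7: union(2, 9) -> merged; set of 2 now {2, 3, 5, 7, 9, 11, 13}
Step 8: union(5, 8) -> merged; set of 5 now {2, 3, 5, 7, 8, 9, 11, 13}
Step 9: union(12, 13) -> merged; set of 12 now {2, 3, 5, 7, 8, 9, 11, 12, 13}
Step 10: union(3, 2) -> already same set; set of 3 now {2, 3, 5, 7, 8, 9, 11, 12, 13}
Step 11: find(12) -> no change; set of 12 is {2, 3, 5, 7, 8, 9, 11, 12, 13}
Step 12: find(0) -> no change; set of 0 is {0}
Step 13: union(11, 9) -> already same set; set of 11 now {2, 3, 5, 7, 8, 9, 11, 12, 13}
Step 14: find(3) -> no change; set of 3 is {2, 3, 5, 7, 8, 9, 11, 12, 13}
Step 15: union(10, 7) -> merged; set of 10 now {2, 3, 5, 7, 8, 9, 10, 11, 12, 13}
Step 16: union(12, 0) -> merged; set of 12 now {0, 2, 3, 5, 7, 8, 9, 10, 11, 12, 13}
Step 17: union(0, 10) -> already same set; set of 0 now {0, 2, 3, 5, 7, 8, 9, 10, 11, 12, 13}
Step 18: find(12) -> no change; set of 12 is {0, 2, 3, 5, 7, 8, 9, 10, 11, 12, 13}
Step 19: union(6, 10) -> merged; set of 6 now {0, 2, 3, 5, 6, 7, 8, 9, 10, 11, 12, 13}
Step 20: union(7, 4) -> merged; set of 7 now {0, 2, 3, 4, 5, 6, 7, 8, 9, 10, 11, 12, 13}
Step 21: union(9, 4) -> already same set; set of 9 now {0, 2, 3, 4, 5, 6, 7, 8, 9, 10, 11, 12, 13}
Step 22: union(9, 4) -> already same set; set of 9 now {0, 2, 3, 4, 5, 6, 7, 8, 9, 10, 11, 12, 13}
Step 23: union(13, 7) -> already same set; set of 13 now {0, 2, 3, 4, 5, 6, 7, 8, 9, 10, 11, 12, 13}
Step 24: union(2, 5) -> already same set; set of 2 now {0, 2, 3, 4, 5, 6, 7, 8, 9, 10, 11, 12, 13}
Step 25: find(12) -> no change; set of 12 is {0, 2, 3, 4, 5, 6, 7, 8, 9, 10, 11, 12, 13}
Step 26: find(8) -> no change; set of 8 is {0, 2, 3, 4, 5, 6, 7, 8, 9, 10, 11, 12, 13}
Set of 13: {0, 2, 3, 4, 5, 6, 7, 8, 9, 10, 11, 12, 13}; 2 is a member.

Answer: yes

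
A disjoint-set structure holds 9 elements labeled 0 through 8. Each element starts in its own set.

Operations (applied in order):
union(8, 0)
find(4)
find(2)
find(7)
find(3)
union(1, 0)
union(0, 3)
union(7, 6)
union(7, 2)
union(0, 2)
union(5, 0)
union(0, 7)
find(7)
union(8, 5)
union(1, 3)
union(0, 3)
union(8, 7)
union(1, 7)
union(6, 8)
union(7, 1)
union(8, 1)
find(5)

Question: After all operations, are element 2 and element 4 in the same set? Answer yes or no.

Answer: no

Derivation:
Step 1: union(8, 0) -> merged; set of 8 now {0, 8}
Step 2: find(4) -> no change; set of 4 is {4}
Step 3: find(2) -> no change; set of 2 is {2}
Step 4: find(7) -> no change; set of 7 is {7}
Step 5: find(3) -> no change; set of 3 is {3}
Step 6: union(1, 0) -> merged; set of 1 now {0, 1, 8}
Step 7: union(0, 3) -> merged; set of 0 now {0, 1, 3, 8}
Step 8: union(7, 6) -> merged; set of 7 now {6, 7}
Step 9: union(7, 2) -> merged; set of 7 now {2, 6, 7}
Step 10: union(0, 2) -> merged; set of 0 now {0, 1, 2, 3, 6, 7, 8}
Step 11: union(5, 0) -> merged; set of 5 now {0, 1, 2, 3, 5, 6, 7, 8}
Step 12: union(0, 7) -> already same set; set of 0 now {0, 1, 2, 3, 5, 6, 7, 8}
Step 13: find(7) -> no change; set of 7 is {0, 1, 2, 3, 5, 6, 7, 8}
Step 14: union(8, 5) -> already same set; set of 8 now {0, 1, 2, 3, 5, 6, 7, 8}
Step 15: union(1, 3) -> already same set; set of 1 now {0, 1, 2, 3, 5, 6, 7, 8}
Step 16: union(0, 3) -> already same set; set of 0 now {0, 1, 2, 3, 5, 6, 7, 8}
Step 17: union(8, 7) -> already same set; set of 8 now {0, 1, 2, 3, 5, 6, 7, 8}
Step 18: union(1, 7) -> already same set; set of 1 now {0, 1, 2, 3, 5, 6, 7, 8}
Step 19: union(6, 8) -> already same set; set of 6 now {0, 1, 2, 3, 5, 6, 7, 8}
Step 20: union(7, 1) -> already same set; set of 7 now {0, 1, 2, 3, 5, 6, 7, 8}
Step 21: union(8, 1) -> already same set; set of 8 now {0, 1, 2, 3, 5, 6, 7, 8}
Step 22: find(5) -> no change; set of 5 is {0, 1, 2, 3, 5, 6, 7, 8}
Set of 2: {0, 1, 2, 3, 5, 6, 7, 8}; 4 is not a member.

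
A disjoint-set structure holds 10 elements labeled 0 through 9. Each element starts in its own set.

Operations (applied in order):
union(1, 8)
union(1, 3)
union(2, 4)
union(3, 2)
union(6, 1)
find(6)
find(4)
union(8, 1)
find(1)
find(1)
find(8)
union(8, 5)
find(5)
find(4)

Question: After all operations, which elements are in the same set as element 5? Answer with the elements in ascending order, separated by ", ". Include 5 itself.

Step 1: union(1, 8) -> merged; set of 1 now {1, 8}
Step 2: union(1, 3) -> merged; set of 1 now {1, 3, 8}
Step 3: union(2, 4) -> merged; set of 2 now {2, 4}
Step 4: union(3, 2) -> merged; set of 3 now {1, 2, 3, 4, 8}
Step 5: union(6, 1) -> merged; set of 6 now {1, 2, 3, 4, 6, 8}
Step 6: find(6) -> no change; set of 6 is {1, 2, 3, 4, 6, 8}
Step 7: find(4) -> no change; set of 4 is {1, 2, 3, 4, 6, 8}
Step 8: union(8, 1) -> already same set; set of 8 now {1, 2, 3, 4, 6, 8}
Step 9: find(1) -> no change; set of 1 is {1, 2, 3, 4, 6, 8}
Step 10: find(1) -> no change; set of 1 is {1, 2, 3, 4, 6, 8}
Step 11: find(8) -> no change; set of 8 is {1, 2, 3, 4, 6, 8}
Step 12: union(8, 5) -> merged; set of 8 now {1, 2, 3, 4, 5, 6, 8}
Step 13: find(5) -> no change; set of 5 is {1, 2, 3, 4, 5, 6, 8}
Step 14: find(4) -> no change; set of 4 is {1, 2, 3, 4, 5, 6, 8}
Component of 5: {1, 2, 3, 4, 5, 6, 8}

Answer: 1, 2, 3, 4, 5, 6, 8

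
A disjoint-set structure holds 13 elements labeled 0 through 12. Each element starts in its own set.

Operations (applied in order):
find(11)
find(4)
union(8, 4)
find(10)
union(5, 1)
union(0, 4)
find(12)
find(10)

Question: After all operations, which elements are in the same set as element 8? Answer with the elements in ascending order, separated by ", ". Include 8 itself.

Answer: 0, 4, 8

Derivation:
Step 1: find(11) -> no change; set of 11 is {11}
Step 2: find(4) -> no change; set of 4 is {4}
Step 3: union(8, 4) -> merged; set of 8 now {4, 8}
Step 4: find(10) -> no change; set of 10 is {10}
Step 5: union(5, 1) -> merged; set of 5 now {1, 5}
Step 6: union(0, 4) -> merged; set of 0 now {0, 4, 8}
Step 7: find(12) -> no change; set of 12 is {12}
Step 8: find(10) -> no change; set of 10 is {10}
Component of 8: {0, 4, 8}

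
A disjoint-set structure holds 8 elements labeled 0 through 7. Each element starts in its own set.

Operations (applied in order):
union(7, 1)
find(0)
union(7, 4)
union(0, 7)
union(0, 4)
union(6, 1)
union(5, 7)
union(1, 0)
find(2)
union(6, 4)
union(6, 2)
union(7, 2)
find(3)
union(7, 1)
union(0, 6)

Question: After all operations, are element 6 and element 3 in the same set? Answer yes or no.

Answer: no

Derivation:
Step 1: union(7, 1) -> merged; set of 7 now {1, 7}
Step 2: find(0) -> no change; set of 0 is {0}
Step 3: union(7, 4) -> merged; set of 7 now {1, 4, 7}
Step 4: union(0, 7) -> merged; set of 0 now {0, 1, 4, 7}
Step 5: union(0, 4) -> already same set; set of 0 now {0, 1, 4, 7}
Step 6: union(6, 1) -> merged; set of 6 now {0, 1, 4, 6, 7}
Step 7: union(5, 7) -> merged; set of 5 now {0, 1, 4, 5, 6, 7}
Step 8: union(1, 0) -> already same set; set of 1 now {0, 1, 4, 5, 6, 7}
Step 9: find(2) -> no change; set of 2 is {2}
Step 10: union(6, 4) -> already same set; set of 6 now {0, 1, 4, 5, 6, 7}
Step 11: union(6, 2) -> merged; set of 6 now {0, 1, 2, 4, 5, 6, 7}
Step 12: union(7, 2) -> already same set; set of 7 now {0, 1, 2, 4, 5, 6, 7}
Step 13: find(3) -> no change; set of 3 is {3}
Step 14: union(7, 1) -> already same set; set of 7 now {0, 1, 2, 4, 5, 6, 7}
Step 15: union(0, 6) -> already same set; set of 0 now {0, 1, 2, 4, 5, 6, 7}
Set of 6: {0, 1, 2, 4, 5, 6, 7}; 3 is not a member.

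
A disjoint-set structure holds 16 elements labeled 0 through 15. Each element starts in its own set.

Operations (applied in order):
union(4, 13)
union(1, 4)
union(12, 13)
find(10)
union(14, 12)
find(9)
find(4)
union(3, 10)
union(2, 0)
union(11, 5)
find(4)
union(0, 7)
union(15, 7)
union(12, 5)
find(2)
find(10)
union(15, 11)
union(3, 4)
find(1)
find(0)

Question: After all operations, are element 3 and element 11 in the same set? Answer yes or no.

Step 1: union(4, 13) -> merged; set of 4 now {4, 13}
Step 2: union(1, 4) -> merged; set of 1 now {1, 4, 13}
Step 3: union(12, 13) -> merged; set of 12 now {1, 4, 12, 13}
Step 4: find(10) -> no change; set of 10 is {10}
Step 5: union(14, 12) -> merged; set of 14 now {1, 4, 12, 13, 14}
Step 6: find(9) -> no change; set of 9 is {9}
Step 7: find(4) -> no change; set of 4 is {1, 4, 12, 13, 14}
Step 8: union(3, 10) -> merged; set of 3 now {3, 10}
Step 9: union(2, 0) -> merged; set of 2 now {0, 2}
Step 10: union(11, 5) -> merged; set of 11 now {5, 11}
Step 11: find(4) -> no change; set of 4 is {1, 4, 12, 13, 14}
Step 12: union(0, 7) -> merged; set of 0 now {0, 2, 7}
Step 13: union(15, 7) -> merged; set of 15 now {0, 2, 7, 15}
Step 14: union(12, 5) -> merged; set of 12 now {1, 4, 5, 11, 12, 13, 14}
Step 15: find(2) -> no change; set of 2 is {0, 2, 7, 15}
Step 16: find(10) -> no change; set of 10 is {3, 10}
Step 17: union(15, 11) -> merged; set of 15 now {0, 1, 2, 4, 5, 7, 11, 12, 13, 14, 15}
Step 18: union(3, 4) -> merged; set of 3 now {0, 1, 2, 3, 4, 5, 7, 10, 11, 12, 13, 14, 15}
Step 19: find(1) -> no change; set of 1 is {0, 1, 2, 3, 4, 5, 7, 10, 11, 12, 13, 14, 15}
Step 20: find(0) -> no change; set of 0 is {0, 1, 2, 3, 4, 5, 7, 10, 11, 12, 13, 14, 15}
Set of 3: {0, 1, 2, 3, 4, 5, 7, 10, 11, 12, 13, 14, 15}; 11 is a member.

Answer: yes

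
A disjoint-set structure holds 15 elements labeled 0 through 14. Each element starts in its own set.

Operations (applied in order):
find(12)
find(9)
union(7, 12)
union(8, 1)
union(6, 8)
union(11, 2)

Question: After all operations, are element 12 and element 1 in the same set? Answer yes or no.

Step 1: find(12) -> no change; set of 12 is {12}
Step 2: find(9) -> no change; set of 9 is {9}
Step 3: union(7, 12) -> merged; set of 7 now {7, 12}
Step 4: union(8, 1) -> merged; set of 8 now {1, 8}
Step 5: union(6, 8) -> merged; set of 6 now {1, 6, 8}
Step 6: union(11, 2) -> merged; set of 11 now {2, 11}
Set of 12: {7, 12}; 1 is not a member.

Answer: no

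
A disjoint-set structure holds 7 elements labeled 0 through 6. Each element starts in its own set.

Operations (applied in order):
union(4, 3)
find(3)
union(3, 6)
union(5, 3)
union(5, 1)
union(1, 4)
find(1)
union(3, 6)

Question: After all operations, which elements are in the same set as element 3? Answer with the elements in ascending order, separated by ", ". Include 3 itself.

Answer: 1, 3, 4, 5, 6

Derivation:
Step 1: union(4, 3) -> merged; set of 4 now {3, 4}
Step 2: find(3) -> no change; set of 3 is {3, 4}
Step 3: union(3, 6) -> merged; set of 3 now {3, 4, 6}
Step 4: union(5, 3) -> merged; set of 5 now {3, 4, 5, 6}
Step 5: union(5, 1) -> merged; set of 5 now {1, 3, 4, 5, 6}
Step 6: union(1, 4) -> already same set; set of 1 now {1, 3, 4, 5, 6}
Step 7: find(1) -> no change; set of 1 is {1, 3, 4, 5, 6}
Step 8: union(3, 6) -> already same set; set of 3 now {1, 3, 4, 5, 6}
Component of 3: {1, 3, 4, 5, 6}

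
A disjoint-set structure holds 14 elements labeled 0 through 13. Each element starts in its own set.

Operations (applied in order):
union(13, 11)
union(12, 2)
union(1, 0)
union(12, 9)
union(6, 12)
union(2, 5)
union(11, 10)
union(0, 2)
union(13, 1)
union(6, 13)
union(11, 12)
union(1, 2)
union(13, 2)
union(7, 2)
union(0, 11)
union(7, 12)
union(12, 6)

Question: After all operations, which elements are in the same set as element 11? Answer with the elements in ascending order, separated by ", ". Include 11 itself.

Answer: 0, 1, 2, 5, 6, 7, 9, 10, 11, 12, 13

Derivation:
Step 1: union(13, 11) -> merged; set of 13 now {11, 13}
Step 2: union(12, 2) -> merged; set of 12 now {2, 12}
Step 3: union(1, 0) -> merged; set of 1 now {0, 1}
Step 4: union(12, 9) -> merged; set of 12 now {2, 9, 12}
Step 5: union(6, 12) -> merged; set of 6 now {2, 6, 9, 12}
Step 6: union(2, 5) -> merged; set of 2 now {2, 5, 6, 9, 12}
Step 7: union(11, 10) -> merged; set of 11 now {10, 11, 13}
Step 8: union(0, 2) -> merged; set of 0 now {0, 1, 2, 5, 6, 9, 12}
Step 9: union(13, 1) -> merged; set of 13 now {0, 1, 2, 5, 6, 9, 10, 11, 12, 13}
Step 10: union(6, 13) -> already same set; set of 6 now {0, 1, 2, 5, 6, 9, 10, 11, 12, 13}
Step 11: union(11, 12) -> already same set; set of 11 now {0, 1, 2, 5, 6, 9, 10, 11, 12, 13}
Step 12: union(1, 2) -> already same set; set of 1 now {0, 1, 2, 5, 6, 9, 10, 11, 12, 13}
Step 13: union(13, 2) -> already same set; set of 13 now {0, 1, 2, 5, 6, 9, 10, 11, 12, 13}
Step 14: union(7, 2) -> merged; set of 7 now {0, 1, 2, 5, 6, 7, 9, 10, 11, 12, 13}
Step 15: union(0, 11) -> already same set; set of 0 now {0, 1, 2, 5, 6, 7, 9, 10, 11, 12, 13}
Step 16: union(7, 12) -> already same set; set of 7 now {0, 1, 2, 5, 6, 7, 9, 10, 11, 12, 13}
Step 17: union(12, 6) -> already same set; set of 12 now {0, 1, 2, 5, 6, 7, 9, 10, 11, 12, 13}
Component of 11: {0, 1, 2, 5, 6, 7, 9, 10, 11, 12, 13}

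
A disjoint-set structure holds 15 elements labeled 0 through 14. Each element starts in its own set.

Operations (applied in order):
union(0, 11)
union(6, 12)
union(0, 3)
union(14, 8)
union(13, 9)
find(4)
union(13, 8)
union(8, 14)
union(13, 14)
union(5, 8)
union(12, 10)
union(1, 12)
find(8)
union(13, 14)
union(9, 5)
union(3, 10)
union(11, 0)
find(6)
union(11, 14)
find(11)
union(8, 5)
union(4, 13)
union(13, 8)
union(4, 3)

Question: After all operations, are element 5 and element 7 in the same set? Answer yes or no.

Answer: no

Derivation:
Step 1: union(0, 11) -> merged; set of 0 now {0, 11}
Step 2: union(6, 12) -> merged; set of 6 now {6, 12}
Step 3: union(0, 3) -> merged; set of 0 now {0, 3, 11}
Step 4: union(14, 8) -> merged; set of 14 now {8, 14}
Step 5: union(13, 9) -> merged; set of 13 now {9, 13}
Step 6: find(4) -> no change; set of 4 is {4}
Step 7: union(13, 8) -> merged; set of 13 now {8, 9, 13, 14}
Step 8: union(8, 14) -> already same set; set of 8 now {8, 9, 13, 14}
Step 9: union(13, 14) -> already same set; set of 13 now {8, 9, 13, 14}
Step 10: union(5, 8) -> merged; set of 5 now {5, 8, 9, 13, 14}
Step 11: union(12, 10) -> merged; set of 12 now {6, 10, 12}
Step 12: union(1, 12) -> merged; set of 1 now {1, 6, 10, 12}
Step 13: find(8) -> no change; set of 8 is {5, 8, 9, 13, 14}
Step 14: union(13, 14) -> already same set; set of 13 now {5, 8, 9, 13, 14}
Step 15: union(9, 5) -> already same set; set of 9 now {5, 8, 9, 13, 14}
Step 16: union(3, 10) -> merged; set of 3 now {0, 1, 3, 6, 10, 11, 12}
Step 17: union(11, 0) -> already same set; set of 11 now {0, 1, 3, 6, 10, 11, 12}
Step 18: find(6) -> no change; set of 6 is {0, 1, 3, 6, 10, 11, 12}
Step 19: union(11, 14) -> merged; set of 11 now {0, 1, 3, 5, 6, 8, 9, 10, 11, 12, 13, 14}
Step 20: find(11) -> no change; set of 11 is {0, 1, 3, 5, 6, 8, 9, 10, 11, 12, 13, 14}
Step 21: union(8, 5) -> already same set; set of 8 now {0, 1, 3, 5, 6, 8, 9, 10, 11, 12, 13, 14}
Step 22: union(4, 13) -> merged; set of 4 now {0, 1, 3, 4, 5, 6, 8, 9, 10, 11, 12, 13, 14}
Step 23: union(13, 8) -> already same set; set of 13 now {0, 1, 3, 4, 5, 6, 8, 9, 10, 11, 12, 13, 14}
Step 24: union(4, 3) -> already same set; set of 4 now {0, 1, 3, 4, 5, 6, 8, 9, 10, 11, 12, 13, 14}
Set of 5: {0, 1, 3, 4, 5, 6, 8, 9, 10, 11, 12, 13, 14}; 7 is not a member.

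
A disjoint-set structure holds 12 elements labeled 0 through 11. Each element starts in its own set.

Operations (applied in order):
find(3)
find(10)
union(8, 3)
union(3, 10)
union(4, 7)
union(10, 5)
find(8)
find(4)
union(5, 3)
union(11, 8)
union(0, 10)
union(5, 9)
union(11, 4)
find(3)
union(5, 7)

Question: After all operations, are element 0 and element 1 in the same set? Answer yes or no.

Step 1: find(3) -> no change; set of 3 is {3}
Step 2: find(10) -> no change; set of 10 is {10}
Step 3: union(8, 3) -> merged; set of 8 now {3, 8}
Step 4: union(3, 10) -> merged; set of 3 now {3, 8, 10}
Step 5: union(4, 7) -> merged; set of 4 now {4, 7}
Step 6: union(10, 5) -> merged; set of 10 now {3, 5, 8, 10}
Step 7: find(8) -> no change; set of 8 is {3, 5, 8, 10}
Step 8: find(4) -> no change; set of 4 is {4, 7}
Step 9: union(5, 3) -> already same set; set of 5 now {3, 5, 8, 10}
Step 10: union(11, 8) -> merged; set of 11 now {3, 5, 8, 10, 11}
Step 11: union(0, 10) -> merged; set of 0 now {0, 3, 5, 8, 10, 11}
Step 12: union(5, 9) -> merged; set of 5 now {0, 3, 5, 8, 9, 10, 11}
Step 13: union(11, 4) -> merged; set of 11 now {0, 3, 4, 5, 7, 8, 9, 10, 11}
Step 14: find(3) -> no change; set of 3 is {0, 3, 4, 5, 7, 8, 9, 10, 11}
Step 15: union(5, 7) -> already same set; set of 5 now {0, 3, 4, 5, 7, 8, 9, 10, 11}
Set of 0: {0, 3, 4, 5, 7, 8, 9, 10, 11}; 1 is not a member.

Answer: no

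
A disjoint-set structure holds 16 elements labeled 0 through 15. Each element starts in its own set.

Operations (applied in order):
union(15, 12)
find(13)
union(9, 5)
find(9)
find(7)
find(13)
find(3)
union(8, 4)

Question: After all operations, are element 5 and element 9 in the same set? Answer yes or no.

Step 1: union(15, 12) -> merged; set of 15 now {12, 15}
Step 2: find(13) -> no change; set of 13 is {13}
Step 3: union(9, 5) -> merged; set of 9 now {5, 9}
Step 4: find(9) -> no change; set of 9 is {5, 9}
Step 5: find(7) -> no change; set of 7 is {7}
Step 6: find(13) -> no change; set of 13 is {13}
Step 7: find(3) -> no change; set of 3 is {3}
Step 8: union(8, 4) -> merged; set of 8 now {4, 8}
Set of 5: {5, 9}; 9 is a member.

Answer: yes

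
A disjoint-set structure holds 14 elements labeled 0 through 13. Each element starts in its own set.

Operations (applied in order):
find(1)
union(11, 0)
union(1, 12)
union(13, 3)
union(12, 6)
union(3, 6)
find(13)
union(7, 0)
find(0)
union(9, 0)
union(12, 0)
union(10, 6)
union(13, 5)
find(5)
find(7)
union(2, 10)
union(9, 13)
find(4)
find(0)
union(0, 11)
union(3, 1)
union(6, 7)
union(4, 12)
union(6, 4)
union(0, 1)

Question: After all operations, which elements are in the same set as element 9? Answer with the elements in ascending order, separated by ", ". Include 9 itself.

Answer: 0, 1, 2, 3, 4, 5, 6, 7, 9, 10, 11, 12, 13

Derivation:
Step 1: find(1) -> no change; set of 1 is {1}
Step 2: union(11, 0) -> merged; set of 11 now {0, 11}
Step 3: union(1, 12) -> merged; set of 1 now {1, 12}
Step 4: union(13, 3) -> merged; set of 13 now {3, 13}
Step 5: union(12, 6) -> merged; set of 12 now {1, 6, 12}
Step 6: union(3, 6) -> merged; set of 3 now {1, 3, 6, 12, 13}
Step 7: find(13) -> no change; set of 13 is {1, 3, 6, 12, 13}
Step 8: union(7, 0) -> merged; set of 7 now {0, 7, 11}
Step 9: find(0) -> no change; set of 0 is {0, 7, 11}
Step 10: union(9, 0) -> merged; set of 9 now {0, 7, 9, 11}
Step 11: union(12, 0) -> merged; set of 12 now {0, 1, 3, 6, 7, 9, 11, 12, 13}
Step 12: union(10, 6) -> merged; set of 10 now {0, 1, 3, 6, 7, 9, 10, 11, 12, 13}
Step 13: union(13, 5) -> merged; set of 13 now {0, 1, 3, 5, 6, 7, 9, 10, 11, 12, 13}
Step 14: find(5) -> no change; set of 5 is {0, 1, 3, 5, 6, 7, 9, 10, 11, 12, 13}
Step 15: find(7) -> no change; set of 7 is {0, 1, 3, 5, 6, 7, 9, 10, 11, 12, 13}
Step 16: union(2, 10) -> merged; set of 2 now {0, 1, 2, 3, 5, 6, 7, 9, 10, 11, 12, 13}
Step 17: union(9, 13) -> already same set; set of 9 now {0, 1, 2, 3, 5, 6, 7, 9, 10, 11, 12, 13}
Step 18: find(4) -> no change; set of 4 is {4}
Step 19: find(0) -> no change; set of 0 is {0, 1, 2, 3, 5, 6, 7, 9, 10, 11, 12, 13}
Step 20: union(0, 11) -> already same set; set of 0 now {0, 1, 2, 3, 5, 6, 7, 9, 10, 11, 12, 13}
Step 21: union(3, 1) -> already same set; set of 3 now {0, 1, 2, 3, 5, 6, 7, 9, 10, 11, 12, 13}
Step 22: union(6, 7) -> already same set; set of 6 now {0, 1, 2, 3, 5, 6, 7, 9, 10, 11, 12, 13}
Step 23: union(4, 12) -> merged; set of 4 now {0, 1, 2, 3, 4, 5, 6, 7, 9, 10, 11, 12, 13}
Step 24: union(6, 4) -> already same set; set of 6 now {0, 1, 2, 3, 4, 5, 6, 7, 9, 10, 11, 12, 13}
Step 25: union(0, 1) -> already same set; set of 0 now {0, 1, 2, 3, 4, 5, 6, 7, 9, 10, 11, 12, 13}
Component of 9: {0, 1, 2, 3, 4, 5, 6, 7, 9, 10, 11, 12, 13}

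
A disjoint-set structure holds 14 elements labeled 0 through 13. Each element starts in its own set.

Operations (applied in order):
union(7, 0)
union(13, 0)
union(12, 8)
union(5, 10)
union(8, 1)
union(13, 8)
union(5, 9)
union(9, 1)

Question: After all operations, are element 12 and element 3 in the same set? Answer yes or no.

Answer: no

Derivation:
Step 1: union(7, 0) -> merged; set of 7 now {0, 7}
Step 2: union(13, 0) -> merged; set of 13 now {0, 7, 13}
Step 3: union(12, 8) -> merged; set of 12 now {8, 12}
Step 4: union(5, 10) -> merged; set of 5 now {5, 10}
Step 5: union(8, 1) -> merged; set of 8 now {1, 8, 12}
Step 6: union(13, 8) -> merged; set of 13 now {0, 1, 7, 8, 12, 13}
Step 7: union(5, 9) -> merged; set of 5 now {5, 9, 10}
Step 8: union(9, 1) -> merged; set of 9 now {0, 1, 5, 7, 8, 9, 10, 12, 13}
Set of 12: {0, 1, 5, 7, 8, 9, 10, 12, 13}; 3 is not a member.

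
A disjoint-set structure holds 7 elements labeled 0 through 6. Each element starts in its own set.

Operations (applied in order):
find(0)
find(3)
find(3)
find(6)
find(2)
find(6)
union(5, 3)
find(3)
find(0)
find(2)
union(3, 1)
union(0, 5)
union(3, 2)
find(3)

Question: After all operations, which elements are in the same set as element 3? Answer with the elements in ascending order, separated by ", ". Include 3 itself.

Answer: 0, 1, 2, 3, 5

Derivation:
Step 1: find(0) -> no change; set of 0 is {0}
Step 2: find(3) -> no change; set of 3 is {3}
Step 3: find(3) -> no change; set of 3 is {3}
Step 4: find(6) -> no change; set of 6 is {6}
Step 5: find(2) -> no change; set of 2 is {2}
Step 6: find(6) -> no change; set of 6 is {6}
Step 7: union(5, 3) -> merged; set of 5 now {3, 5}
Step 8: find(3) -> no change; set of 3 is {3, 5}
Step 9: find(0) -> no change; set of 0 is {0}
Step 10: find(2) -> no change; set of 2 is {2}
Step 11: union(3, 1) -> merged; set of 3 now {1, 3, 5}
Step 12: union(0, 5) -> merged; set of 0 now {0, 1, 3, 5}
Step 13: union(3, 2) -> merged; set of 3 now {0, 1, 2, 3, 5}
Step 14: find(3) -> no change; set of 3 is {0, 1, 2, 3, 5}
Component of 3: {0, 1, 2, 3, 5}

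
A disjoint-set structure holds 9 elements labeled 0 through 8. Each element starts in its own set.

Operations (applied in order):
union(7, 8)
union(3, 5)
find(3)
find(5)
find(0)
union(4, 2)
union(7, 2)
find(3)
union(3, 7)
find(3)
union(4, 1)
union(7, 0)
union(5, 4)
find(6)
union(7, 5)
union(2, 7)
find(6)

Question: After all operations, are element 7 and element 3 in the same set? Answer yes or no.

Step 1: union(7, 8) -> merged; set of 7 now {7, 8}
Step 2: union(3, 5) -> merged; set of 3 now {3, 5}
Step 3: find(3) -> no change; set of 3 is {3, 5}
Step 4: find(5) -> no change; set of 5 is {3, 5}
Step 5: find(0) -> no change; set of 0 is {0}
Step 6: union(4, 2) -> merged; set of 4 now {2, 4}
Step 7: union(7, 2) -> merged; set of 7 now {2, 4, 7, 8}
Step 8: find(3) -> no change; set of 3 is {3, 5}
Step 9: union(3, 7) -> merged; set of 3 now {2, 3, 4, 5, 7, 8}
Step 10: find(3) -> no change; set of 3 is {2, 3, 4, 5, 7, 8}
Step 11: union(4, 1) -> merged; set of 4 now {1, 2, 3, 4, 5, 7, 8}
Step 12: union(7, 0) -> merged; set of 7 now {0, 1, 2, 3, 4, 5, 7, 8}
Step 13: union(5, 4) -> already same set; set of 5 now {0, 1, 2, 3, 4, 5, 7, 8}
Step 14: find(6) -> no change; set of 6 is {6}
Step 15: union(7, 5) -> already same set; set of 7 now {0, 1, 2, 3, 4, 5, 7, 8}
Step 16: union(2, 7) -> already same set; set of 2 now {0, 1, 2, 3, 4, 5, 7, 8}
Step 17: find(6) -> no change; set of 6 is {6}
Set of 7: {0, 1, 2, 3, 4, 5, 7, 8}; 3 is a member.

Answer: yes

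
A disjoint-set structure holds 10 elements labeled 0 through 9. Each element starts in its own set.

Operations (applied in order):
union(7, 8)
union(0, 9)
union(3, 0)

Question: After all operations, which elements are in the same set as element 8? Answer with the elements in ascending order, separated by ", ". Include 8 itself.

Step 1: union(7, 8) -> merged; set of 7 now {7, 8}
Step 2: union(0, 9) -> merged; set of 0 now {0, 9}
Step 3: union(3, 0) -> merged; set of 3 now {0, 3, 9}
Component of 8: {7, 8}

Answer: 7, 8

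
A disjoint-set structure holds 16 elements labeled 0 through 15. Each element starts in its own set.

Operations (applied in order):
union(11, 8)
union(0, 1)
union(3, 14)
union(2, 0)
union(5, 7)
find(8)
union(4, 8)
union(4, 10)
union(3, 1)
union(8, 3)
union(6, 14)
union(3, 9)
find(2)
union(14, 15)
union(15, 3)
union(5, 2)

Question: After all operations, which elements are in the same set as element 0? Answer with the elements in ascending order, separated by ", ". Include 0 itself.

Answer: 0, 1, 2, 3, 4, 5, 6, 7, 8, 9, 10, 11, 14, 15

Derivation:
Step 1: union(11, 8) -> merged; set of 11 now {8, 11}
Step 2: union(0, 1) -> merged; set of 0 now {0, 1}
Step 3: union(3, 14) -> merged; set of 3 now {3, 14}
Step 4: union(2, 0) -> merged; set of 2 now {0, 1, 2}
Step 5: union(5, 7) -> merged; set of 5 now {5, 7}
Step 6: find(8) -> no change; set of 8 is {8, 11}
Step 7: union(4, 8) -> merged; set of 4 now {4, 8, 11}
Step 8: union(4, 10) -> merged; set of 4 now {4, 8, 10, 11}
Step 9: union(3, 1) -> merged; set of 3 now {0, 1, 2, 3, 14}
Step 10: union(8, 3) -> merged; set of 8 now {0, 1, 2, 3, 4, 8, 10, 11, 14}
Step 11: union(6, 14) -> merged; set of 6 now {0, 1, 2, 3, 4, 6, 8, 10, 11, 14}
Step 12: union(3, 9) -> merged; set of 3 now {0, 1, 2, 3, 4, 6, 8, 9, 10, 11, 14}
Step 13: find(2) -> no change; set of 2 is {0, 1, 2, 3, 4, 6, 8, 9, 10, 11, 14}
Step 14: union(14, 15) -> merged; set of 14 now {0, 1, 2, 3, 4, 6, 8, 9, 10, 11, 14, 15}
Step 15: union(15, 3) -> already same set; set of 15 now {0, 1, 2, 3, 4, 6, 8, 9, 10, 11, 14, 15}
Step 16: union(5, 2) -> merged; set of 5 now {0, 1, 2, 3, 4, 5, 6, 7, 8, 9, 10, 11, 14, 15}
Component of 0: {0, 1, 2, 3, 4, 5, 6, 7, 8, 9, 10, 11, 14, 15}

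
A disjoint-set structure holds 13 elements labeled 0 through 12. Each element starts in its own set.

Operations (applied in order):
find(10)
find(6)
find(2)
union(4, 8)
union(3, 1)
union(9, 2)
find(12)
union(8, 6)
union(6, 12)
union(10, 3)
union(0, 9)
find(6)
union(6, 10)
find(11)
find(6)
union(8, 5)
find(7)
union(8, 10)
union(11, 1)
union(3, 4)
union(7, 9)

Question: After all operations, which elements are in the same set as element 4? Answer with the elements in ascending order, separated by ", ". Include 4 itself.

Step 1: find(10) -> no change; set of 10 is {10}
Step 2: find(6) -> no change; set of 6 is {6}
Step 3: find(2) -> no change; set of 2 is {2}
Step 4: union(4, 8) -> merged; set of 4 now {4, 8}
Step 5: union(3, 1) -> merged; set of 3 now {1, 3}
Step 6: union(9, 2) -> merged; set of 9 now {2, 9}
Step 7: find(12) -> no change; set of 12 is {12}
Step 8: union(8, 6) -> merged; set of 8 now {4, 6, 8}
Step 9: union(6, 12) -> merged; set of 6 now {4, 6, 8, 12}
Step 10: union(10, 3) -> merged; set of 10 now {1, 3, 10}
Step 11: union(0, 9) -> merged; set of 0 now {0, 2, 9}
Step 12: find(6) -> no change; set of 6 is {4, 6, 8, 12}
Step 13: union(6, 10) -> merged; set of 6 now {1, 3, 4, 6, 8, 10, 12}
Step 14: find(11) -> no change; set of 11 is {11}
Step 15: find(6) -> no change; set of 6 is {1, 3, 4, 6, 8, 10, 12}
Step 16: union(8, 5) -> merged; set of 8 now {1, 3, 4, 5, 6, 8, 10, 12}
Step 17: find(7) -> no change; set of 7 is {7}
Step 18: union(8, 10) -> already same set; set of 8 now {1, 3, 4, 5, 6, 8, 10, 12}
Step 19: union(11, 1) -> merged; set of 11 now {1, 3, 4, 5, 6, 8, 10, 11, 12}
Step 20: union(3, 4) -> already same set; set of 3 now {1, 3, 4, 5, 6, 8, 10, 11, 12}
Step 21: union(7, 9) -> merged; set of 7 now {0, 2, 7, 9}
Component of 4: {1, 3, 4, 5, 6, 8, 10, 11, 12}

Answer: 1, 3, 4, 5, 6, 8, 10, 11, 12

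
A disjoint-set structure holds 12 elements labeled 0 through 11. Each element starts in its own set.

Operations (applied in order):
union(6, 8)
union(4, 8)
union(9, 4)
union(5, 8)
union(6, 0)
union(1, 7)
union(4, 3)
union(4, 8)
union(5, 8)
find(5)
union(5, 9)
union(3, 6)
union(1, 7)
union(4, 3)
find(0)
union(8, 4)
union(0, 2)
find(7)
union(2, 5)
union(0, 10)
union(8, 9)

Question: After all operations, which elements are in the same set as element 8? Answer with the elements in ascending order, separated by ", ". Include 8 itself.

Step 1: union(6, 8) -> merged; set of 6 now {6, 8}
Step 2: union(4, 8) -> merged; set of 4 now {4, 6, 8}
Step 3: union(9, 4) -> merged; set of 9 now {4, 6, 8, 9}
Step 4: union(5, 8) -> merged; set of 5 now {4, 5, 6, 8, 9}
Step 5: union(6, 0) -> merged; set of 6 now {0, 4, 5, 6, 8, 9}
Step 6: union(1, 7) -> merged; set of 1 now {1, 7}
Step 7: union(4, 3) -> merged; set of 4 now {0, 3, 4, 5, 6, 8, 9}
Step 8: union(4, 8) -> already same set; set of 4 now {0, 3, 4, 5, 6, 8, 9}
Step 9: union(5, 8) -> already same set; set of 5 now {0, 3, 4, 5, 6, 8, 9}
Step 10: find(5) -> no change; set of 5 is {0, 3, 4, 5, 6, 8, 9}
Step 11: union(5, 9) -> already same set; set of 5 now {0, 3, 4, 5, 6, 8, 9}
Step 12: union(3, 6) -> already same set; set of 3 now {0, 3, 4, 5, 6, 8, 9}
Step 13: union(1, 7) -> already same set; set of 1 now {1, 7}
Step 14: union(4, 3) -> already same set; set of 4 now {0, 3, 4, 5, 6, 8, 9}
Step 15: find(0) -> no change; set of 0 is {0, 3, 4, 5, 6, 8, 9}
Step 16: union(8, 4) -> already same set; set of 8 now {0, 3, 4, 5, 6, 8, 9}
Step 17: union(0, 2) -> merged; set of 0 now {0, 2, 3, 4, 5, 6, 8, 9}
Step 18: find(7) -> no change; set of 7 is {1, 7}
Step 19: union(2, 5) -> already same set; set of 2 now {0, 2, 3, 4, 5, 6, 8, 9}
Step 20: union(0, 10) -> merged; set of 0 now {0, 2, 3, 4, 5, 6, 8, 9, 10}
Step 21: union(8, 9) -> already same set; set of 8 now {0, 2, 3, 4, 5, 6, 8, 9, 10}
Component of 8: {0, 2, 3, 4, 5, 6, 8, 9, 10}

Answer: 0, 2, 3, 4, 5, 6, 8, 9, 10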